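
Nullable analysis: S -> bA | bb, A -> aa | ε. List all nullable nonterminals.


A nonterminal is nullable iff some alternative derives ε (directly, or every symbol in it is nullable)
Nullable: {A}


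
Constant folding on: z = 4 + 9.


4 + 9 = 13 at compile time
Optimized: z = 13


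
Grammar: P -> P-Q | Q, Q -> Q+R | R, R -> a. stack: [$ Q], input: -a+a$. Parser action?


lookahead ∉ {+} so Q won't extend; reduce P -> Q
Action: reduce (P -> Q)


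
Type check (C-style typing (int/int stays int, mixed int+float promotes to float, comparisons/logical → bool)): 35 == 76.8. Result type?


Operand types: int == float
Rule: comparison yields bool
Result type: bool


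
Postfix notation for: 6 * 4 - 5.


Left to right (same or higher precedence on left)
Postfix: 6 4 * 5 -


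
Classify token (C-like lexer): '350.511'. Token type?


Pattern: digits with a decimal point
Type: FLOAT_LITERAL


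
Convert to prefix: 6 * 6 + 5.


left-to-right (same/higher precedence on left): tree is (+ (* 6 6) 5)
Prefix: + * 6 6 5


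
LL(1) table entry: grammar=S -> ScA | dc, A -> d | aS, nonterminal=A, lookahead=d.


For [A, d]: 'd' ∈ FIRST(d)
Entry: A -> d


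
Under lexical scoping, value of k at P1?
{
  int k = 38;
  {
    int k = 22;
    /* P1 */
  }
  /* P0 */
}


k declared in the same block as P1
k = 22


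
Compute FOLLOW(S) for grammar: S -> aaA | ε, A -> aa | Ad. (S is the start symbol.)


$ ∈ FOLLOW(S). For each A -> αBβ: add FIRST(β)\{ε} to FOLLOW(B); if β nullable, add FOLLOW(A).
FOLLOW(S) = {$}


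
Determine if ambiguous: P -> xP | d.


right-linear, alternatives start with distinct terminals 'x' vs 'd': unique leftmost derivation
Unambiguous


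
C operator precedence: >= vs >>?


'>>' is shift (level 8); '>=' is relational (level 7)
Higher level binds tighter
'>>' has higher precedence than '>='


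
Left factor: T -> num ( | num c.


Common prefix: 'num'
Factored: T -> num T', T' -> ( | c


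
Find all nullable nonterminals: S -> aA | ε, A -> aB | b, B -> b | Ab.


A nonterminal is nullable iff some alternative derives ε (directly, or every symbol in it is nullable)
Nullable: {S}


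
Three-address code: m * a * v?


Break into single-operator statements:
t1 = m * a
t2 = t1 * v


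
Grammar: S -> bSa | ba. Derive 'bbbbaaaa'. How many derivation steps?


Derivation: S => bSa => bbSaa => bbbSaaa => bbbbaaaa
Steps: 4


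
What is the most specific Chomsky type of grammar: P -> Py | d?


Left-linear: every RHS is a terminal or one nonterminal followed by a terminal
Classification: Type 3 (Regular)


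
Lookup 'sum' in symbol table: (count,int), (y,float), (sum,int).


Lookup 'sum' → type int


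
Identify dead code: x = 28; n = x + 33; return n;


x is read by n's definition; n is returned
No dead code


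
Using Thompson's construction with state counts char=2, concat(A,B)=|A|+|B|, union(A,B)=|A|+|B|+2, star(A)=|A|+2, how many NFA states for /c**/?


Syntax tree has 1 char leaf(s), 0 union(s), 2 star(s)
chars contribute 1×2 = 2; each union adds +2; each star adds +2
Total: 2 + 0 + 4 = 6 states


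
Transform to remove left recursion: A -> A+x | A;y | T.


Left-recursive alternatives: A+x, A;y; non-recursive: T
Introduce A': A -> TA', A' -> +xA' | ;yA' | ε


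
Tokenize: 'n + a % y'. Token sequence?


Scan left to right, longest-match per lexeme
Tokens: ID(n), OP(+), ID(a), OP(%), ID(y)


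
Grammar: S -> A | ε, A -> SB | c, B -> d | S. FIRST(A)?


Per alternative of A: FIRST(SB) = {c, d, ε}; FIRST(c) = {c}
FIRST(A) = {c, d, ε}


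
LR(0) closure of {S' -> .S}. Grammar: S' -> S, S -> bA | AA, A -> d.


Start: S' -> .S
For each item with dot before a nonterminal B, add B -> .γ for every B-production
Closure: [S' -> .S, S -> .bA, S -> .AA, A -> .d]


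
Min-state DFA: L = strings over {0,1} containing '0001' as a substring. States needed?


KMP-style automaton: 4 progress states + 1 absorbing accept = 5
Minimal DFA: 5 states


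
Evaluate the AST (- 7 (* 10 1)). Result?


Evaluate inner: (* 10 1) = 10
Evaluate root: (- 7 10) = -3
Result: -3


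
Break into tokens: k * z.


Scan left to right, longest-match per lexeme
Tokens: ID(k), OP(*), ID(z)


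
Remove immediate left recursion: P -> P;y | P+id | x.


Left-recursive alternatives: P;y, P+id; non-recursive: x
Introduce P': P -> xP', P' -> ;yP' | +idP' | ε


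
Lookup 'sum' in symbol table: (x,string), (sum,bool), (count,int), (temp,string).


Lookup 'sum' → type bool


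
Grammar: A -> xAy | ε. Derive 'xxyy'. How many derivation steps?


Derivation: A => xAy => xxAyy => xxyy
Steps: 3


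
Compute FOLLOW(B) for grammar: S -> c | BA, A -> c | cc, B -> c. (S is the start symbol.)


$ ∈ FOLLOW(S). For each A -> αBβ: add FIRST(β)\{ε} to FOLLOW(B); if β nullable, add FOLLOW(A).
FOLLOW(B) = {c}


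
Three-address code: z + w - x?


Break into single-operator statements:
t1 = z + w
t2 = t1 - x


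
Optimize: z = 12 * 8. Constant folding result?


12 * 8 = 96 at compile time
Optimized: z = 96


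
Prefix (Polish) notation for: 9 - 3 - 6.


left-to-right (same/higher precedence on left): tree is (- (- 9 3) 6)
Prefix: - - 9 3 6


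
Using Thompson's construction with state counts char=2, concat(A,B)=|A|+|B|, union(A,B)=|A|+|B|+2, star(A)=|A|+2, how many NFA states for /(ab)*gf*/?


Syntax tree has 4 char leaf(s), 0 union(s), 2 star(s)
chars contribute 4×2 = 8; each union adds +2; each star adds +2
Total: 8 + 0 + 4 = 12 states


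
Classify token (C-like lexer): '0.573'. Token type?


Pattern: digits with a decimal point
Type: FLOAT_LITERAL


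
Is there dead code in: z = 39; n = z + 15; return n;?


z is read by n's definition; n is returned
No dead code


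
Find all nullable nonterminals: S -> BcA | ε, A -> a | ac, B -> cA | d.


A nonterminal is nullable iff some alternative derives ε (directly, or every symbol in it is nullable)
Nullable: {S}


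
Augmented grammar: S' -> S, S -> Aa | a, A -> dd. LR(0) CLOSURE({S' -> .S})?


Start: S' -> .S
For each item with dot before a nonterminal B, add B -> .γ for every B-production
Closure: [S' -> .S, S -> .Aa, S -> .a, A -> .dd]


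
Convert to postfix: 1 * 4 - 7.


Left to right (same or higher precedence on left)
Postfix: 1 4 * 7 -


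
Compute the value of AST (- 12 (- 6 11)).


Evaluate inner: (- 6 11) = -5
Evaluate root: (- 12 -5) = 17
Result: 17


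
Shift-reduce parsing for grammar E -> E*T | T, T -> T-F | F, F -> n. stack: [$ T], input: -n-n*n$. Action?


shift '-' to continue T -> T-F
Action: shift


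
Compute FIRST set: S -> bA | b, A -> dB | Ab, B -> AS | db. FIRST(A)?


Per alternative of A: FIRST(dB) = {d}; FIRST(Ab) = {d}
FIRST(A) = {d}


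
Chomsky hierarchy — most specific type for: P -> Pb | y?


Left-linear: every RHS is a terminal or one nonterminal followed by a terminal
Classification: Type 3 (Regular)


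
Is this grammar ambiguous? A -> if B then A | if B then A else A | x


dangling else: 'if B then if B then x else x' parses two ways
Ambiguous


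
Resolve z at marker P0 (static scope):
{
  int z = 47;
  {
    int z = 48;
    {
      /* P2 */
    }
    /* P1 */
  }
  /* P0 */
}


z declared in the same block as P0
z = 47


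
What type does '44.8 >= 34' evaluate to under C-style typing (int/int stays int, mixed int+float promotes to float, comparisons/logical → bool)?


Operand types: float >= int
Rule: comparison yields bool
Result type: bool


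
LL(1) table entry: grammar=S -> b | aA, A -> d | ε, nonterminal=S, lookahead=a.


For [S, a]: 'a' ∈ FIRST(aA)
Entry: S -> aA


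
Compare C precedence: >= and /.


'/' is multiplicative (level 10); '>=' is relational (level 7)
Higher level binds tighter
'/' has higher precedence than '>='


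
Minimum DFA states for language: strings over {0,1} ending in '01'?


Track the longest suffix of input matching a prefix of '01': 3 classes (prefixes of length 0..2)
Minimal DFA: 3 states


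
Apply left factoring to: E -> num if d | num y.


Common prefix: 'num'
Factored: E -> num E', E' -> if d | y


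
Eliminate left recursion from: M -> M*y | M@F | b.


Left-recursive alternatives: M*y, M@F; non-recursive: b
Introduce M': M -> bM', M' -> *yM' | @FM' | ε


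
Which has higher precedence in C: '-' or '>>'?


'-' is additive (level 9); '>>' is shift (level 8)
Higher level binds tighter
'-' has higher precedence than '>>'


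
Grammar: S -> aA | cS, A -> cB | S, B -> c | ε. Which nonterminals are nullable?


A nonterminal is nullable iff some alternative derives ε (directly, or every symbol in it is nullable)
Nullable: {B}


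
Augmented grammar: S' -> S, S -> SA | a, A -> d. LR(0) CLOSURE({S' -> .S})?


Start: S' -> .S
For each item with dot before a nonterminal B, add B -> .γ for every B-production
Closure: [S' -> .S, S -> .SA, S -> .a]


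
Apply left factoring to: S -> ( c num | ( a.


Common prefix: '('
Factored: S -> ( S', S' -> c num | a


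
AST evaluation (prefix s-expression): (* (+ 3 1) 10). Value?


Evaluate inner: (+ 3 1) = 4
Evaluate root: (* 4 10) = 40
Result: 40


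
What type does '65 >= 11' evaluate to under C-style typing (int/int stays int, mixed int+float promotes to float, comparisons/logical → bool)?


Operand types: int >= int
Rule: comparison yields bool
Result type: bool


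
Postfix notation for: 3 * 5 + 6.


Left to right (same or higher precedence on left)
Postfix: 3 5 * 6 +


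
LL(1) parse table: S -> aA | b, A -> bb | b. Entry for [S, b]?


For [S, b]: 'b' ∈ FIRST(b)
Entry: S -> b


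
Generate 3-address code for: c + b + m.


Break into single-operator statements:
t1 = c + b
t2 = t1 + m


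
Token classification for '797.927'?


Pattern: digits with a decimal point
Type: FLOAT_LITERAL


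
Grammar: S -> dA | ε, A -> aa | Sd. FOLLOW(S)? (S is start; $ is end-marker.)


$ ∈ FOLLOW(S). For each A -> αBβ: add FIRST(β)\{ε} to FOLLOW(B); if β nullable, add FOLLOW(A).
FOLLOW(S) = {$, d}


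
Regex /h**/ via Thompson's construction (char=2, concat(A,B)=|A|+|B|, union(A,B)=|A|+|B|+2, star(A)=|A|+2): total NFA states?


Syntax tree has 1 char leaf(s), 0 union(s), 2 star(s)
chars contribute 1×2 = 2; each union adds +2; each star adds +2
Total: 2 + 0 + 4 = 6 states


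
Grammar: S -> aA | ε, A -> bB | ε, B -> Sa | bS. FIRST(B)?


Per alternative of B: FIRST(Sa) = {a}; FIRST(bS) = {b}
FIRST(B) = {a, b}


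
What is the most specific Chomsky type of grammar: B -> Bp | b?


Left-linear: every RHS is a terminal or one nonterminal followed by a terminal
Classification: Type 3 (Regular)


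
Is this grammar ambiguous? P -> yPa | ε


balanced y^n…a^n: each string has a unique parse
Unambiguous


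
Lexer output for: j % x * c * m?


Scan left to right, longest-match per lexeme
Tokens: ID(j), OP(%), ID(x), OP(*), ID(c), OP(*), ID(m)


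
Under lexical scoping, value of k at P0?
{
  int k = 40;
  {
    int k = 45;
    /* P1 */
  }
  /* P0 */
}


k declared in the same block as P0
k = 40


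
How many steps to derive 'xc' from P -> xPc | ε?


Derivation: P => xPc => xc
Steps: 2


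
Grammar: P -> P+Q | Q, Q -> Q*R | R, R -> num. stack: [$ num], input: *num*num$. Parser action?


'num' on top is the handle for R -> num
Action: reduce (R -> num)


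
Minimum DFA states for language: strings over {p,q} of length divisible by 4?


Track length mod 4: states 0..3, accept at 0
Minimal DFA: 4 states


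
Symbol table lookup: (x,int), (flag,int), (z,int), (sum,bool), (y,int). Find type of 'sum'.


Lookup 'sum' → type bool


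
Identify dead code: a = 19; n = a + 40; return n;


a is read by n's definition; n is returned
No dead code


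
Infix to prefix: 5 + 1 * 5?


'*' binds tighter: tree is (+ 5 (* 1 5))
Prefix: + 5 * 1 5


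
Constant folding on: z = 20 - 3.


20 - 3 = 17 at compile time
Optimized: z = 17


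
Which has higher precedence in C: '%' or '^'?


'%' is multiplicative (level 10); '^' is bitwise XOR (level 4)
Higher level binds tighter
'%' has higher precedence than '^'


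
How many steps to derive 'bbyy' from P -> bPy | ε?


Derivation: P => bPy => bbPyy => bbyy
Steps: 3


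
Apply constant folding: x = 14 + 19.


14 + 19 = 33 at compile time
Optimized: x = 33


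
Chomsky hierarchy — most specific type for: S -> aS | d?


Right-linear: every RHS is a terminal or a terminal followed by one nonterminal
Classification: Type 3 (Regular)


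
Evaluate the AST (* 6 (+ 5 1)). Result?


Evaluate inner: (+ 5 1) = 6
Evaluate root: (* 6 6) = 36
Result: 36


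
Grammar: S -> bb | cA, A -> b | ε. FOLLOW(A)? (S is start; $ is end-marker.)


$ ∈ FOLLOW(S). For each A -> αBβ: add FIRST(β)\{ε} to FOLLOW(B); if β nullable, add FOLLOW(A).
FOLLOW(A) = {$}


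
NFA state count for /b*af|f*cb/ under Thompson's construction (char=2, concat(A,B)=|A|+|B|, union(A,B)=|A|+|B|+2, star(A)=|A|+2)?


Syntax tree has 6 char leaf(s), 1 union(s), 2 star(s)
chars contribute 6×2 = 12; each union adds +2; each star adds +2
Total: 12 + 2 + 4 = 18 states


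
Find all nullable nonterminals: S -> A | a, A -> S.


A nonterminal is nullable iff some alternative derives ε (directly, or every symbol in it is nullable)
Nullable: {}


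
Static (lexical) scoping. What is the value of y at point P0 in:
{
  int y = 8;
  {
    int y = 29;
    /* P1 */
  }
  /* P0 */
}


y declared in the same block as P0
y = 8


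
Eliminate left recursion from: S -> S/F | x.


Left-recursive alternatives: S/F; non-recursive: x
Introduce S': S -> xS', S' -> /FS' | ε


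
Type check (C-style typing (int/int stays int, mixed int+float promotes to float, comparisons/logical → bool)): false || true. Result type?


Operand types: bool || bool
Rule: logical operators take bool operands and yield bool
Result type: bool


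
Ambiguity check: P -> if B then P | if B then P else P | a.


dangling else: 'if B then if B then a else a' parses two ways
Ambiguous


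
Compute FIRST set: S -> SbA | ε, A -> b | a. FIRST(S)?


Per alternative of S: FIRST(SbA) = {b}; FIRST(ε) = {ε}
FIRST(S) = {b, ε}


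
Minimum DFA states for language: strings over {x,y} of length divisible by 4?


Track length mod 4: states 0..3, accept at 0
Minimal DFA: 4 states


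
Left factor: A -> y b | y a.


Common prefix: 'y'
Factored: A -> y A', A' -> b | a


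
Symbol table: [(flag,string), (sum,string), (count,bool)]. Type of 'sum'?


Lookup 'sum' → type string


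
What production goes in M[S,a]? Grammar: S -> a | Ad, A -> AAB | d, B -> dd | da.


For [S, a]: 'a' ∈ FIRST(a)
Entry: S -> a


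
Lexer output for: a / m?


Scan left to right, longest-match per lexeme
Tokens: ID(a), OP(/), ID(m)


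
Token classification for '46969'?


Pattern: digits only
Type: INTEGER_LITERAL


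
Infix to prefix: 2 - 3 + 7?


left-to-right (same/higher precedence on left): tree is (+ (- 2 3) 7)
Prefix: + - 2 3 7


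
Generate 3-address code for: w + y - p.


Break into single-operator statements:
t1 = w + y
t2 = t1 - p


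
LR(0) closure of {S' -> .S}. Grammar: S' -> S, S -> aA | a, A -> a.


Start: S' -> .S
For each item with dot before a nonterminal B, add B -> .γ for every B-production
Closure: [S' -> .S, S -> .aA, S -> .a]


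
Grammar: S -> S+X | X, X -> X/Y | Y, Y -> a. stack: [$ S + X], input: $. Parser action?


handle 'S+X' on top; lookahead ∈ FOLLOW(S) = {+, $}
Action: reduce (S -> S+X)


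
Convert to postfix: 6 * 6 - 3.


Left to right (same or higher precedence on left)
Postfix: 6 6 * 3 -


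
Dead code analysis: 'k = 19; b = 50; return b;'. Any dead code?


k is assigned but never read
Dead: 'k = 19'


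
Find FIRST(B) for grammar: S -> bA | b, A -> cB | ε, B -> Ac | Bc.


Per alternative of B: FIRST(Ac) = {c}; FIRST(Bc) = {c}
FIRST(B) = {c}


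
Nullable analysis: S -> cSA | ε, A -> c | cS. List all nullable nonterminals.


A nonterminal is nullable iff some alternative derives ε (directly, or every symbol in it is nullable)
Nullable: {S}


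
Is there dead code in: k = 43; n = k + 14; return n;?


k is read by n's definition; n is returned
No dead code


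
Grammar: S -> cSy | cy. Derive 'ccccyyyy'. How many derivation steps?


Derivation: S => cSy => ccSyy => cccSyyy => ccccyyyy
Steps: 4


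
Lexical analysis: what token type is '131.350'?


Pattern: digits with a decimal point
Type: FLOAT_LITERAL


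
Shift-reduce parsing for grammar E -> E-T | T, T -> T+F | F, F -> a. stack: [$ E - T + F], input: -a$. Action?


handle 'T+F' on top
Action: reduce (T -> T+F)


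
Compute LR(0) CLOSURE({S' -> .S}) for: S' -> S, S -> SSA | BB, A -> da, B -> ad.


Start: S' -> .S
For each item with dot before a nonterminal B, add B -> .γ for every B-production
Closure: [S' -> .S, S -> .SSA, S -> .BB, B -> .ad]


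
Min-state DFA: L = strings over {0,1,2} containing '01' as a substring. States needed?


KMP-style automaton: 2 progress states + 1 absorbing accept = 3
Minimal DFA: 3 states


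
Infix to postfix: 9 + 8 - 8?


Left to right (same or higher precedence on left)
Postfix: 9 8 + 8 -


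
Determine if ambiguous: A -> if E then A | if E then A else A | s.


dangling else: 'if E then if E then s else s' parses two ways
Ambiguous


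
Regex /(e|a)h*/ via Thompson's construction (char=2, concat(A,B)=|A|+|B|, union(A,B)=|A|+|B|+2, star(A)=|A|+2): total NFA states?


Syntax tree has 3 char leaf(s), 1 union(s), 1 star(s)
chars contribute 3×2 = 6; each union adds +2; each star adds +2
Total: 6 + 2 + 2 = 10 states


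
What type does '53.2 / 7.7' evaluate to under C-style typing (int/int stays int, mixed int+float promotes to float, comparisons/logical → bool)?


Operand types: float / float
Rule: mixed int/float promotes to float; int/int stays int
Result type: float


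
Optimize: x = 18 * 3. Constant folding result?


18 * 3 = 54 at compile time
Optimized: x = 54


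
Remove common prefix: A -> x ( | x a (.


Common prefix: 'x'
Factored: A -> x A', A' -> ( | a (


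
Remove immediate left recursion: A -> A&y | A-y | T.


Left-recursive alternatives: A&y, A-y; non-recursive: T
Introduce A': A -> TA', A' -> &yA' | -yA' | ε


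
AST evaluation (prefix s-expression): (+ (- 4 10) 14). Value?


Evaluate inner: (- 4 10) = -6
Evaluate root: (+ -6 14) = 8
Result: 8


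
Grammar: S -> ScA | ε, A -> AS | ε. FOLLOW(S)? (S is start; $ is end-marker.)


$ ∈ FOLLOW(S). For each A -> αBβ: add FIRST(β)\{ε} to FOLLOW(B); if β nullable, add FOLLOW(A).
FOLLOW(S) = {$, c}


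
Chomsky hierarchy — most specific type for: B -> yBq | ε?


Single nonterminal LHS, but y^n q^n is not regular
Classification: Type 2 (Context-Free)


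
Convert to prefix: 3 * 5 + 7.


left-to-right (same/higher precedence on left): tree is (+ (* 3 5) 7)
Prefix: + * 3 5 7


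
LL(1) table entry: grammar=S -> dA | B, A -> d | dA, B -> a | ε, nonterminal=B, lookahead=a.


For [B, a]: 'a' ∈ FIRST(a)
Entry: B -> a


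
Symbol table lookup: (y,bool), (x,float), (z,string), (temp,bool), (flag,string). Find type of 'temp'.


Lookup 'temp' → type bool


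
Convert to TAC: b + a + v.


Break into single-operator statements:
t1 = b + a
t2 = t1 + v


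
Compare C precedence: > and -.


'-' is additive (level 9); '>' is relational (level 7)
Higher level binds tighter
'-' has higher precedence than '>'


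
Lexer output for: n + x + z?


Scan left to right, longest-match per lexeme
Tokens: ID(n), OP(+), ID(x), OP(+), ID(z)


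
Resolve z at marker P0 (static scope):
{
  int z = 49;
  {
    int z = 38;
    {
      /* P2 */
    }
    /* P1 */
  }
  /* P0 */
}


z declared in the same block as P0
z = 49


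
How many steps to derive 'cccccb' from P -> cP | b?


Derivation: P => cP => ccP => cccP => ccccP => cccccP => cccccb
Steps: 6


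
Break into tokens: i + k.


Scan left to right, longest-match per lexeme
Tokens: ID(i), OP(+), ID(k)


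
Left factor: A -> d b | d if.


Common prefix: 'd'
Factored: A -> d A', A' -> b | if


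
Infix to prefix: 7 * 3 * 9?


left-to-right (same/higher precedence on left): tree is (* (* 7 3) 9)
Prefix: * * 7 3 9


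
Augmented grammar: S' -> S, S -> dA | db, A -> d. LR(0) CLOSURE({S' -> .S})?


Start: S' -> .S
For each item with dot before a nonterminal B, add B -> .γ for every B-production
Closure: [S' -> .S, S -> .dA, S -> .db]


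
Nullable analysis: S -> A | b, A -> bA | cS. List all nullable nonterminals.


A nonterminal is nullable iff some alternative derives ε (directly, or every symbol in it is nullable)
Nullable: {}


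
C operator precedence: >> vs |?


'>>' is shift (level 8); '|' is bitwise OR (level 3)
Higher level binds tighter
'>>' has higher precedence than '|'


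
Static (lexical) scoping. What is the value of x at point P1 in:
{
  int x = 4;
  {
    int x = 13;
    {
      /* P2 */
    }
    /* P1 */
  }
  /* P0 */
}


x declared in the same block as P1
x = 13


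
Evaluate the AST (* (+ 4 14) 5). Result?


Evaluate inner: (+ 4 14) = 18
Evaluate root: (* 18 5) = 90
Result: 90


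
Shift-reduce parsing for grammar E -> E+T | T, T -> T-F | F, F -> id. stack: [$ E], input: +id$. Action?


shift '+' to continue E -> E+T
Action: shift


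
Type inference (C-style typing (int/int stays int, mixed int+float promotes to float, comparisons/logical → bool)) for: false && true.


Operand types: bool && bool
Rule: logical operators take bool operands and yield bool
Result type: bool


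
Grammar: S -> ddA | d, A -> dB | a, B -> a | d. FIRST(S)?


Per alternative of S: FIRST(ddA) = {d}; FIRST(d) = {d}
FIRST(S) = {d}


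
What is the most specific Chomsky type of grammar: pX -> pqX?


LHS has context (more than one symbol) and |LHS| ≤ |RHS|
Classification: Type 1 (Context-Sensitive)


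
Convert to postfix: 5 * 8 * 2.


Left to right (same or higher precedence on left)
Postfix: 5 8 * 2 *


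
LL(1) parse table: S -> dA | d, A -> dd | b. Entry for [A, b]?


For [A, b]: 'b' ∈ FIRST(b)
Entry: A -> b


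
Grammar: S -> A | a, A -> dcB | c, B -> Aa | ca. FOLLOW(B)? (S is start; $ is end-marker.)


$ ∈ FOLLOW(S). For each A -> αBβ: add FIRST(β)\{ε} to FOLLOW(B); if β nullable, add FOLLOW(A).
FOLLOW(B) = {$, a}


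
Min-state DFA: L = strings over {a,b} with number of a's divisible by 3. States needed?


Track (count of a) mod 3: states 0..2, accept at 0
Minimal DFA: 3 states


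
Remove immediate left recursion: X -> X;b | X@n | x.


Left-recursive alternatives: X;b, X@n; non-recursive: x
Introduce X': X -> xX', X' -> ;bX' | @nX' | ε


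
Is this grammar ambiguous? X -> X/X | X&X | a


'a/a&a' has two parse trees (no precedence encoded between / and &)
Ambiguous


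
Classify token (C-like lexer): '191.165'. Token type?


Pattern: digits with a decimal point
Type: FLOAT_LITERAL


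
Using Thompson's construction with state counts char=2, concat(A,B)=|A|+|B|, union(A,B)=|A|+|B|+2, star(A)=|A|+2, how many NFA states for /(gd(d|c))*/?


Syntax tree has 4 char leaf(s), 1 union(s), 1 star(s)
chars contribute 4×2 = 8; each union adds +2; each star adds +2
Total: 8 + 2 + 2 = 12 states


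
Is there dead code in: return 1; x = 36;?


statement follows a return and is unreachable
Dead: 'x = 36'


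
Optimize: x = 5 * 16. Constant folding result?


5 * 16 = 80 at compile time
Optimized: x = 80


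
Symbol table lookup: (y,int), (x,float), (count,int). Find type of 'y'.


Lookup 'y' → type int


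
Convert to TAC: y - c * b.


Break into single-operator statements:
t1 = c * b
t2 = y - t1


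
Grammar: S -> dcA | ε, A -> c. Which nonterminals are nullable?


A nonterminal is nullable iff some alternative derives ε (directly, or every symbol in it is nullable)
Nullable: {S}


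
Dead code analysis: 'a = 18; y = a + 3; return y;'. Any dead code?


a is read by y's definition; y is returned
No dead code


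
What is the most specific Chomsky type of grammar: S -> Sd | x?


Left-linear: every RHS is a terminal or one nonterminal followed by a terminal
Classification: Type 3 (Regular)


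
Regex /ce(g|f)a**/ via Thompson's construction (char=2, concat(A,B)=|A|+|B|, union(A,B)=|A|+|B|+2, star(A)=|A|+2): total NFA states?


Syntax tree has 5 char leaf(s), 1 union(s), 2 star(s)
chars contribute 5×2 = 10; each union adds +2; each star adds +2
Total: 10 + 2 + 4 = 16 states


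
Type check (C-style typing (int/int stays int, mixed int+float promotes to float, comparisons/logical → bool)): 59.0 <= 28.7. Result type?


Operand types: float <= float
Rule: comparison yields bool
Result type: bool


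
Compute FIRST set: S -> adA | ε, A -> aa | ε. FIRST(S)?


Per alternative of S: FIRST(adA) = {a}; FIRST(ε) = {ε}
FIRST(S) = {a, ε}


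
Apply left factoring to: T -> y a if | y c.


Common prefix: 'y'
Factored: T -> y T', T' -> a if | c


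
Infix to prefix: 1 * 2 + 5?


left-to-right (same/higher precedence on left): tree is (+ (* 1 2) 5)
Prefix: + * 1 2 5


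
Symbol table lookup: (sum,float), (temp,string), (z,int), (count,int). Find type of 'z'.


Lookup 'z' → type int


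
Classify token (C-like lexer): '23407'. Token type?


Pattern: digits only
Type: INTEGER_LITERAL


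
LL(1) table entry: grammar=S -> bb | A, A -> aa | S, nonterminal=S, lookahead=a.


For [S, a]: 'a' ∈ FIRST(A)
Entry: S -> A


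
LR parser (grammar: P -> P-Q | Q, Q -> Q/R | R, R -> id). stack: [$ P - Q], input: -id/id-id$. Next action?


handle 'P-Q' on top; lookahead ∈ FOLLOW(P) = {-, $}
Action: reduce (P -> P-Q)


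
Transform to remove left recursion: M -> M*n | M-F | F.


Left-recursive alternatives: M*n, M-F; non-recursive: F
Introduce M': M -> FM', M' -> *nM' | -FM' | ε


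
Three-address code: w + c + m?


Break into single-operator statements:
t1 = w + c
t2 = t1 + m


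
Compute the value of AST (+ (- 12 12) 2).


Evaluate inner: (- 12 12) = 0
Evaluate root: (+ 0 2) = 2
Result: 2


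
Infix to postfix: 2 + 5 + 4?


Left to right (same or higher precedence on left)
Postfix: 2 5 + 4 +


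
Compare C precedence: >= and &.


'>=' is relational (level 7); '&' is bitwise AND (level 5)
Higher level binds tighter
'>=' has higher precedence than '&'


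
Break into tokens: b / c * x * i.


Scan left to right, longest-match per lexeme
Tokens: ID(b), OP(/), ID(c), OP(*), ID(x), OP(*), ID(i)


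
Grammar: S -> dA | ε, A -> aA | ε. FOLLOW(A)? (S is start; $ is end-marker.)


$ ∈ FOLLOW(S). For each A -> αBβ: add FIRST(β)\{ε} to FOLLOW(B); if β nullable, add FOLLOW(A).
FOLLOW(A) = {$}


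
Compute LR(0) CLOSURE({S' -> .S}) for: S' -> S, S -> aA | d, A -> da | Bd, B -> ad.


Start: S' -> .S
For each item with dot before a nonterminal B, add B -> .γ for every B-production
Closure: [S' -> .S, S -> .aA, S -> .d]


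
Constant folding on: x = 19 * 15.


19 * 15 = 285 at compile time
Optimized: x = 285


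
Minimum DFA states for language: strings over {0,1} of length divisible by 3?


Track length mod 3: states 0..2, accept at 0
Minimal DFA: 3 states


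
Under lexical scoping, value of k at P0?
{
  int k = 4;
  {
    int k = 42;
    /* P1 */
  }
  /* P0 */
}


k declared in the same block as P0
k = 4


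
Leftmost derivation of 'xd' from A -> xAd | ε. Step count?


Derivation: A => xAd => xd
Steps: 2


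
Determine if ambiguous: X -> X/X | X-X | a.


'a/a-a' has two parse trees (no precedence encoded between / and -)
Ambiguous


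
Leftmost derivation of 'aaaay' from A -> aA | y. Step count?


Derivation: A => aA => aaA => aaaA => aaaaA => aaaay
Steps: 5


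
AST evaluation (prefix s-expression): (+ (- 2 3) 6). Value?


Evaluate inner: (- 2 3) = -1
Evaluate root: (+ -1 6) = 5
Result: 5


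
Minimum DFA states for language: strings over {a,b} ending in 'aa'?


Track the longest suffix of input matching a prefix of 'aa': 3 classes (prefixes of length 0..2)
Minimal DFA: 3 states


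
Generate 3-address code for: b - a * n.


Break into single-operator statements:
t1 = a * n
t2 = b - t1


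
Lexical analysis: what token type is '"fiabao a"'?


Pattern: double-quoted sequence
Type: STRING_LITERAL


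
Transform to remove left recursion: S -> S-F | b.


Left-recursive alternatives: S-F; non-recursive: b
Introduce S': S -> bS', S' -> -FS' | ε


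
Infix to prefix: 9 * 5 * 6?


left-to-right (same/higher precedence on left): tree is (* (* 9 5) 6)
Prefix: * * 9 5 6


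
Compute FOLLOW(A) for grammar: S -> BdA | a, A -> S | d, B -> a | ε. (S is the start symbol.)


$ ∈ FOLLOW(S). For each A -> αBβ: add FIRST(β)\{ε} to FOLLOW(B); if β nullable, add FOLLOW(A).
FOLLOW(A) = {$}


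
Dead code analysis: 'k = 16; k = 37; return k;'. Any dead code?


first assignment to k is overwritten before any read
Dead: 'k = 16'


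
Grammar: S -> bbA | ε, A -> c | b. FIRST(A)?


Per alternative of A: FIRST(c) = {c}; FIRST(b) = {b}
FIRST(A) = {b, c}


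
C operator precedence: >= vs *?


'*' is multiplicative (level 10); '>=' is relational (level 7)
Higher level binds tighter
'*' has higher precedence than '>='


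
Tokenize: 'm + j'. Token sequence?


Scan left to right, longest-match per lexeme
Tokens: ID(m), OP(+), ID(j)


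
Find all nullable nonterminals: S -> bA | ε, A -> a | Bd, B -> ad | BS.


A nonterminal is nullable iff some alternative derives ε (directly, or every symbol in it is nullable)
Nullable: {S}


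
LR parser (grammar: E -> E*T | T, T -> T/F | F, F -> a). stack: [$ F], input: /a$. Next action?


'F' (not preceded by T/) is the handle for T -> F
Action: reduce (T -> F)


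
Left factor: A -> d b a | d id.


Common prefix: 'd'
Factored: A -> d A', A' -> b a | id


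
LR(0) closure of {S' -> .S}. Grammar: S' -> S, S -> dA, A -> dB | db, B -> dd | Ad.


Start: S' -> .S
For each item with dot before a nonterminal B, add B -> .γ for every B-production
Closure: [S' -> .S, S -> .dA]


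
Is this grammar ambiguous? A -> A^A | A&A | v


'v^v&v' has two parse trees (no precedence encoded between ^ and &)
Ambiguous


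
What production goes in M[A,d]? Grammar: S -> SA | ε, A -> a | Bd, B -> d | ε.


For [A, d]: 'd' ∈ FIRST(Bd)
Entry: A -> Bd


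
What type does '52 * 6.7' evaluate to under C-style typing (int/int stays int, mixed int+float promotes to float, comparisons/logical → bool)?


Operand types: int * float
Rule: mixed int/float promotes to float; int/int stays int
Result type: float


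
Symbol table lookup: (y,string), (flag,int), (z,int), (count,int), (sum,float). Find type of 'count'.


Lookup 'count' → type int


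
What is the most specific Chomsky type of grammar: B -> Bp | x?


Left-linear: every RHS is a terminal or one nonterminal followed by a terminal
Classification: Type 3 (Regular)


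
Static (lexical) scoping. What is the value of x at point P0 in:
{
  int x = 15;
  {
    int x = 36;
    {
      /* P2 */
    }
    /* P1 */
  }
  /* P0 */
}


x declared in the same block as P0
x = 15


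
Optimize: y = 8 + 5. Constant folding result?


8 + 5 = 13 at compile time
Optimized: y = 13


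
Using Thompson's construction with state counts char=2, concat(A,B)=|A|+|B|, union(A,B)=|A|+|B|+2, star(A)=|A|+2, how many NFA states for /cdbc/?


Syntax tree has 4 char leaf(s), 0 union(s), 0 star(s)
chars contribute 4×2 = 8; each union adds +2; each star adds +2
Total: 8 + 0 + 0 = 8 states


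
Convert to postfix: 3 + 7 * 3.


* has higher precedence, evaluate 7*3 first
Postfix: 3 7 3 * +


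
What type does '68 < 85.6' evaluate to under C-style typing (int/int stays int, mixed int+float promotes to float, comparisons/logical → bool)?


Operand types: int < float
Rule: comparison yields bool
Result type: bool


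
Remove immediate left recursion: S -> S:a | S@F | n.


Left-recursive alternatives: S:a, S@F; non-recursive: n
Introduce S': S -> nS', S' -> :aS' | @FS' | ε


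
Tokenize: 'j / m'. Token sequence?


Scan left to right, longest-match per lexeme
Tokens: ID(j), OP(/), ID(m)


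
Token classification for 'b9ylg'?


Pattern: letter/underscore followed by alphanumerics, not a keyword
Type: IDENTIFIER


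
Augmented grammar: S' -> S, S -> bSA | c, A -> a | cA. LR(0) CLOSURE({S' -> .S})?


Start: S' -> .S
For each item with dot before a nonterminal B, add B -> .γ for every B-production
Closure: [S' -> .S, S -> .bSA, S -> .c]


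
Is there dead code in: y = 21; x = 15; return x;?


y is assigned but never read
Dead: 'y = 21'


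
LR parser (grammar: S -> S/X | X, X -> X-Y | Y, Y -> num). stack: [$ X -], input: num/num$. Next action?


no handle; shift 'num'
Action: shift


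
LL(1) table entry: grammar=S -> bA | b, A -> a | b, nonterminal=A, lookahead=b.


For [A, b]: 'b' ∈ FIRST(b)
Entry: A -> b


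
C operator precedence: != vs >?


'>' is relational (level 7); '!=' is equality (level 6)
Higher level binds tighter
'>' has higher precedence than '!='


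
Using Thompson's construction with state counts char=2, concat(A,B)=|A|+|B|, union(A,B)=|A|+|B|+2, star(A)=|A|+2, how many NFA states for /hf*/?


Syntax tree has 2 char leaf(s), 0 union(s), 1 star(s)
chars contribute 2×2 = 4; each union adds +2; each star adds +2
Total: 4 + 0 + 2 = 6 states


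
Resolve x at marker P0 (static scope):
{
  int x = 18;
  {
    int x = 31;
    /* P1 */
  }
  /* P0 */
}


x declared in the same block as P0
x = 18


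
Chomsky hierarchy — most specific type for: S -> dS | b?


Right-linear: every RHS is a terminal or a terminal followed by one nonterminal
Classification: Type 3 (Regular)


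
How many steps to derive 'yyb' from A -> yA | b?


Derivation: A => yA => yyA => yyb
Steps: 3


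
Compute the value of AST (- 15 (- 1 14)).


Evaluate inner: (- 1 14) = -13
Evaluate root: (- 15 -13) = 28
Result: 28


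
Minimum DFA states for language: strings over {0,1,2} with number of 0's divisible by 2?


Track (count of 0) mod 2: states 0..1, accept at 0
Minimal DFA: 2 states


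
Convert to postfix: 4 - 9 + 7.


Left to right (same or higher precedence on left)
Postfix: 4 9 - 7 +


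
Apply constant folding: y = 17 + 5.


17 + 5 = 22 at compile time
Optimized: y = 22


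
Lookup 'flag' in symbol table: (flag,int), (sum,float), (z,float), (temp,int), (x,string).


Lookup 'flag' → type int


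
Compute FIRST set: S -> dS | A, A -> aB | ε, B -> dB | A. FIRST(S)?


Per alternative of S: FIRST(dS) = {d}; FIRST(A) = {a, ε}
FIRST(S) = {a, d, ε}


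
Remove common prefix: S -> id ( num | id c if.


Common prefix: 'id'
Factored: S -> id S', S' -> ( num | c if


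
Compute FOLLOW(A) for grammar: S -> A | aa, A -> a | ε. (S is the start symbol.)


$ ∈ FOLLOW(S). For each A -> αBβ: add FIRST(β)\{ε} to FOLLOW(B); if β nullable, add FOLLOW(A).
FOLLOW(A) = {$}


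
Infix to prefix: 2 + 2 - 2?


left-to-right (same/higher precedence on left): tree is (- (+ 2 2) 2)
Prefix: - + 2 2 2


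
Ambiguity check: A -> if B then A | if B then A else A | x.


dangling else: 'if B then if B then x else x' parses two ways
Ambiguous


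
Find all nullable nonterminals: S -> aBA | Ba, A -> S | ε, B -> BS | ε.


A nonterminal is nullable iff some alternative derives ε (directly, or every symbol in it is nullable)
Nullable: {A, B}


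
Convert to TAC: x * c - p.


Break into single-operator statements:
t1 = x * c
t2 = t1 - p


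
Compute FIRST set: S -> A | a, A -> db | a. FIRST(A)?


Per alternative of A: FIRST(db) = {d}; FIRST(a) = {a}
FIRST(A) = {a, d}


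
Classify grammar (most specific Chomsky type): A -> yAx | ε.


Single nonterminal LHS, but y^n x^n is not regular
Classification: Type 2 (Context-Free)


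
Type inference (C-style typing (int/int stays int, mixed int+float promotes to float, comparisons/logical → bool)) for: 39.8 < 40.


Operand types: float < int
Rule: comparison yields bool
Result type: bool


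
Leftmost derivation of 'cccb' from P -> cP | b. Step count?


Derivation: P => cP => ccP => cccP => cccb
Steps: 4


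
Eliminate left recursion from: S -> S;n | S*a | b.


Left-recursive alternatives: S;n, S*a; non-recursive: b
Introduce S': S -> bS', S' -> ;nS' | *aS' | ε


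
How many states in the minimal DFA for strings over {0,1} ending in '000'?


Track the longest suffix of input matching a prefix of '000': 4 classes (prefixes of length 0..3)
Minimal DFA: 4 states


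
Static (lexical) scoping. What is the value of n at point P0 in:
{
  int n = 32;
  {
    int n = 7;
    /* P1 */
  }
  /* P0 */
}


n declared in the same block as P0
n = 32


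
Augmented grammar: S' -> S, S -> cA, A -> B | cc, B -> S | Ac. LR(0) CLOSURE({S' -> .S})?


Start: S' -> .S
For each item with dot before a nonterminal B, add B -> .γ for every B-production
Closure: [S' -> .S, S -> .cA]


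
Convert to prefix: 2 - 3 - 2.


left-to-right (same/higher precedence on left): tree is (- (- 2 3) 2)
Prefix: - - 2 3 2


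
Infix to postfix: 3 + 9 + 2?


Left to right (same or higher precedence on left)
Postfix: 3 9 + 2 +


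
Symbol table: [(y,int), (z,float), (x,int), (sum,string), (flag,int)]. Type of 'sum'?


Lookup 'sum' → type string


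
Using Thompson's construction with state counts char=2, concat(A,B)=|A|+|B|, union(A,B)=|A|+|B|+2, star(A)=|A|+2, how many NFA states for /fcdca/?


Syntax tree has 5 char leaf(s), 0 union(s), 0 star(s)
chars contribute 5×2 = 10; each union adds +2; each star adds +2
Total: 10 + 0 + 0 = 10 states


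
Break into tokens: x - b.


Scan left to right, longest-match per lexeme
Tokens: ID(x), OP(-), ID(b)


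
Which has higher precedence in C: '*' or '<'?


'*' is multiplicative (level 10); '<' is relational (level 7)
Higher level binds tighter
'*' has higher precedence than '<'


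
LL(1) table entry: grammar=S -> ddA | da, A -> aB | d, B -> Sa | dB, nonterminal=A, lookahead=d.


For [A, d]: 'd' ∈ FIRST(d)
Entry: A -> d


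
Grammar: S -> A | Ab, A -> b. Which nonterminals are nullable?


A nonterminal is nullable iff some alternative derives ε (directly, or every symbol in it is nullable)
Nullable: {}


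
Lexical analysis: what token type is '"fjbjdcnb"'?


Pattern: double-quoted sequence
Type: STRING_LITERAL


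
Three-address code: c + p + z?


Break into single-operator statements:
t1 = c + p
t2 = t1 + z


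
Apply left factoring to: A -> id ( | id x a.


Common prefix: 'id'
Factored: A -> id A', A' -> ( | x a


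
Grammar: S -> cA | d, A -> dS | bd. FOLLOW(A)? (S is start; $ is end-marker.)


$ ∈ FOLLOW(S). For each A -> αBβ: add FIRST(β)\{ε} to FOLLOW(B); if β nullable, add FOLLOW(A).
FOLLOW(A) = {$}
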